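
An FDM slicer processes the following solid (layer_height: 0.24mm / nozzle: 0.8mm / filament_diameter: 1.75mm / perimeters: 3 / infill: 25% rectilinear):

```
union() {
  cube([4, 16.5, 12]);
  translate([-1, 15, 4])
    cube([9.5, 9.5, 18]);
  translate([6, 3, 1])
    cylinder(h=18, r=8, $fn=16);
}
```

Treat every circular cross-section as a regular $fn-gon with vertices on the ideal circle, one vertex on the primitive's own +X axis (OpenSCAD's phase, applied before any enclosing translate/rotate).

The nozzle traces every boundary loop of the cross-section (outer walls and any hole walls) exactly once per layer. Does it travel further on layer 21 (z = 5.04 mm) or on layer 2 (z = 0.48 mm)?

layer 21 (z = 5.04 mm)

Layer 21 (z = 5.04): the cube (footprint 4×16.5) is included at this height (perimeter 41.00 mm); the cube at (-1, 15) is present — its section is the full 9.5×9.5 rectangle (perimeter 38.00 mm); the cylinder at (6, 3): section is a regular 16-gon, circumradius r=8 (perimeter = 2·16·8.000·sin(180°/16) = 49.94 mm); Combining (union): the regions partially overlap (shared area 44.74 mm²), so the edge portions inside another operand are dropped and the merged outline is re-measured after clipping — boundary = 90.38 mm. So its perimeter = 90.38 mm. Layer 2 (z = 0.48): the 4×16.5 cube contributes its full rectangle (perimeter 41.00 mm); the cube at (-1, 15) is not intersected at this z (z outside [4, 22]); the cylinder at (6, 3) does not reach this height (z outside [1, 19]); Combining (union): only the 4×16.5 cube is present, so the union is just that shape — boundary = 41.00 mm. So its perimeter = 41.00 mm. Layer 21 is larger (90.38 vs 41.00 mm).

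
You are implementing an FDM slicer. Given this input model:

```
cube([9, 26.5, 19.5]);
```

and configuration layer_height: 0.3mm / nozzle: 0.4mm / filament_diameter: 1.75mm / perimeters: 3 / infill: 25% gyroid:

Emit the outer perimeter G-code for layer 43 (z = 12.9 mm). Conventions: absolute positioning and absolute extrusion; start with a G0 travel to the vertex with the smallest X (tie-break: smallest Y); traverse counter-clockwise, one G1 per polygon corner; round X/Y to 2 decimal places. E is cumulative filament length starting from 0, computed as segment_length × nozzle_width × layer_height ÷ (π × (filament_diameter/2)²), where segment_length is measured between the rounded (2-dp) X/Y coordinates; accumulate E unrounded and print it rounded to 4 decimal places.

G0 X0.00 Y0.00 Z12.90
G1 X9.00 Y0.00 E0.4490
G1 X9.00 Y26.50 E1.7711
G1 X0.00 Y26.50 E2.2201
G1 X0.00 Y0.00 E3.5422

At z = 12.9 mm: the cube (footprint 9×26.5) is included at this height. The outline is a single polygon with 4 vertices. Extrusion per mm of travel: 0.4 × 0.3 / (π × 0.875²) = 0.049890. Accumulating E over each segment gives final E = 3.5422.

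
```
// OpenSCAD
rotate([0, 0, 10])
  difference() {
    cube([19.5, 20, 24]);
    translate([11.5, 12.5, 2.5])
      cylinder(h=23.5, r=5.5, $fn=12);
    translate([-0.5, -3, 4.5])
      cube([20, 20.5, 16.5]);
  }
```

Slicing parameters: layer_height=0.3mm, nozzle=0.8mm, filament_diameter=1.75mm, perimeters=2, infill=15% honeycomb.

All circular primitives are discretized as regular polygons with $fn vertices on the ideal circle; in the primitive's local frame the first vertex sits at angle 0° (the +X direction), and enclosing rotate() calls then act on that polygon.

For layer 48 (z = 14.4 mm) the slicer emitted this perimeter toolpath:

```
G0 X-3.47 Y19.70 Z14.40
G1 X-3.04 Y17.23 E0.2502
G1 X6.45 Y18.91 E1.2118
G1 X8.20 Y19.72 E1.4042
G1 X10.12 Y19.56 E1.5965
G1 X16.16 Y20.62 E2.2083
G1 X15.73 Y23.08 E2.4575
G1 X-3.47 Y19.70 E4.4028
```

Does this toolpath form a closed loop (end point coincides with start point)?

Start point (G0): (-3.47, 19.70). End point (last G1): the path returns to the start — closed.

yes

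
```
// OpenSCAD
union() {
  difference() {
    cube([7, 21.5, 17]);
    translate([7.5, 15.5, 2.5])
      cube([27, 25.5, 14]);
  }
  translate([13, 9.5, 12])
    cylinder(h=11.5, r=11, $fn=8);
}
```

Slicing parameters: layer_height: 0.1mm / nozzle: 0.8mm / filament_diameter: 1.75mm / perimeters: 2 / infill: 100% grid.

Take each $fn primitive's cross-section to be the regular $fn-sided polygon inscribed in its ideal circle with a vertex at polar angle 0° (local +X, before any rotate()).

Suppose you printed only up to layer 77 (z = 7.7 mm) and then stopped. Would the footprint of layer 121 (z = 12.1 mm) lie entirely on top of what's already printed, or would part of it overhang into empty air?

Compare the two slices. At z = 7.7: the cube is present — its section is the full 7×21.5 rectangle (area 150.50 mm²); the 27×25.5 cube at (7.5, 15.5) contributes its full rectangle (area 688.50 mm²); Taking the first minus the rest: starting from the 7×21.5 cube (150.50 mm²), the 27×25.5 cube at (7.5, 15.5) misses the remaining region (no effect) — area = 150.50 mm²; the cylinder at (13, 9.5) does not reach this height (z outside [12, 23.5]); Combining (union): only the result so far is present, so the union is just that shape — area = 150.50 mm². At z = 12.1: the cube is present — its section is the full 7×21.5 rectangle (area 150.50 mm²); the 27×25.5 cube at (7.5, 15.5) contributes its full rectangle (area 688.50 mm²); Taking the first minus the rest: starting from the 7×21.5 cube (150.50 mm²), the 27×25.5 cube at (7.5, 15.5) misses the remaining region (no effect) — area = 150.50 mm²; the r=11 cylinder at (13, 9.5) gives a regular 8-gon of circumradius 11 (constant along its height) (area = (8/2)·11.000²·sin(360°/8) = 342.24 mm²); Taking the union: the regions partially overlap — summed areas 492.74 mm² minus the doubly-counted overlap 54.03 mm² gives 438.71 mm² — area = 438.71 mm². Checking containment: at z = 12.1 the cross-section extends beyond the z = 7.7 cross-section by about 288.21 mm².

part overhangs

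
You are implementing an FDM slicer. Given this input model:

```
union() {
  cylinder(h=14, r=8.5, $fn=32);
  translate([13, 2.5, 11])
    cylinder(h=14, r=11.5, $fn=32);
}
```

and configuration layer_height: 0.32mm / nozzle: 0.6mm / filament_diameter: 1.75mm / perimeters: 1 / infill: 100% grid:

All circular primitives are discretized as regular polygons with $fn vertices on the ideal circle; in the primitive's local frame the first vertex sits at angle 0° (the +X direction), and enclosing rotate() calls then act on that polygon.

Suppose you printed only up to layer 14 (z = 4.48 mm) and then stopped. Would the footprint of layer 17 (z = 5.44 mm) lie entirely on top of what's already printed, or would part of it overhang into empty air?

entirely on top

Compare the two slices. At z = 4.48: the cylinder: section is a regular 32-gon, circumradius r=8.5 (area = (32/2)·8.500²·sin(360°/32) = 225.52 mm²); the cylinder at (13, 2.5) is not intersected at this z (z outside [11, 25]); Combining (union): only the r=8.5 cylinder is present, so the union is just that shape — area = 225.52 mm². At z = 5.44: the cylinder: section is a regular 32-gon, circumradius r=8.5 (area = (32/2)·8.500²·sin(360°/32) = 225.52 mm²); the cylinder at (13, 2.5) does not reach this height (z outside [11, 25]); Combining (union): only the r=8.5 cylinder is present, so the union is just that shape — area = 225.52 mm². Checking containment: the cross-section at z = 5.44 is a subset of the cross-section at z = 4.48.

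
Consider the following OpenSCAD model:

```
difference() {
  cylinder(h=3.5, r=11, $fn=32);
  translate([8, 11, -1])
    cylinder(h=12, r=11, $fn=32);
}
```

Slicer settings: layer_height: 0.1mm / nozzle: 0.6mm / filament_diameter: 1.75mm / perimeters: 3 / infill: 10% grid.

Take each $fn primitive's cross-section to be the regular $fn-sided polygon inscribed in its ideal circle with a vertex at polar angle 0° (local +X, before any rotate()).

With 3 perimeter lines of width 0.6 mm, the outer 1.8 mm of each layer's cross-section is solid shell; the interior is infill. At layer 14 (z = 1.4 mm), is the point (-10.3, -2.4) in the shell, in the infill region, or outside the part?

shell

At z = 1.4 mm: the r=11 cylinder contributes a regular 32-gon of circumradius 11; the r=11 cylinder at (8, 11) contributes a regular 32-gon of circumradius 11; Taking the first minus the rest: starting from the r=11 cylinder, the r=11 cylinder at (8, 11) partially overlaps it — only the 99.83 mm² overlap (of its 377.69 mm²) is removed, clipping the outline — 1 connected region. Overall, the cross-section is a single solid region. The nearest boundary edge runs (-10.16, -4.21)→(-10.79, -2.15); distance from the point to it = 0.39 mm. The point is inside the cross-section, 0.39 mm from the nearest boundary — within the 1.8 mm shell band (3 × 0.6).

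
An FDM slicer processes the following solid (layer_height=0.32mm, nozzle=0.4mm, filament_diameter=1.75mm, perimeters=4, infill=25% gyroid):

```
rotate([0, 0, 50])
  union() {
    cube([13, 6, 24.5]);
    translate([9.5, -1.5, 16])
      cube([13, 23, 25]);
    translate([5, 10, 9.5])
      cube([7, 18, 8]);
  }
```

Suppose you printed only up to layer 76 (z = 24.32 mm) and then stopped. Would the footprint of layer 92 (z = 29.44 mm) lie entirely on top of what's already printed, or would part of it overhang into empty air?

entirely on top

Compare the two slices. At z = 24.32: the 13×6 cube contributes its full rectangle (area 78.00 mm²); the cube at (9.5, -1.5) is present — its section is the full 13×23 rectangle (area 299.00 mm²); the cube at (5, 10) is not intersected at this z (z outside [9.5, 17.5]); Combining (union): the regions partially overlap — summed areas 377.00 mm² minus the doubly-counted overlap 21.00 mm² gives 356.00 mm² — area = 356.00 mm²; (rotated 50° about Z; rotation is an isometry so areas/perimeters/island counts are preserved). At z = 29.44: the cube is not intersected at this z (z outside [0, 24.5]); the 13×23 cube at (9.5, -1.5) contributes its full rectangle (area 299.00 mm²); the cube at (5, 10) does not reach this height (z outside [9.5, 17.5]); Taking the union: only the 13×23 cube at (9.5, -1.5) is present, so the union is just that shape — area = 299.00 mm²; (whole slice rotated 50° about Z — lengths, areas and connectivity unchanged). Checking containment: the cross-section at z = 29.44 is a subset of the cross-section at z = 24.32.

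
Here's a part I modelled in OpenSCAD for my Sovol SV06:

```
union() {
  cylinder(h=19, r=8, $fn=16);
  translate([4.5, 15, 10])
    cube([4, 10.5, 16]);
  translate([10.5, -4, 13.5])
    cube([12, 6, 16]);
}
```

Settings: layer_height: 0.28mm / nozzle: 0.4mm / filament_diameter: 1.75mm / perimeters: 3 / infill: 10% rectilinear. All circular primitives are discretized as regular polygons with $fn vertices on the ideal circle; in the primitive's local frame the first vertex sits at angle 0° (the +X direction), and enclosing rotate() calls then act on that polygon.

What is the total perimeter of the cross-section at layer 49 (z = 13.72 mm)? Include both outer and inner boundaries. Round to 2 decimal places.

114.94 mm

At z = 13.72 mm: the cylinder: section is a regular 16-gon, circumradius r=8 (perimeter = 2·16·8.000·sin(180°/16) = 49.94 mm); the cube at (4.5, 15) is present — its section is the full 4×10.5 rectangle (perimeter 29.00 mm); the 12×6 cube at (10.5, -4) contributes its full rectangle (perimeter 36.00 mm); Taking the union: the 3 present regions are separate (no shared area or edge), so areas and boundary lengths simply add and each stays a separate island — boundary = 114.94 mm. Overall, the cross-section has 3 separate islands. Total boundary length (outer) = 114.94 mm.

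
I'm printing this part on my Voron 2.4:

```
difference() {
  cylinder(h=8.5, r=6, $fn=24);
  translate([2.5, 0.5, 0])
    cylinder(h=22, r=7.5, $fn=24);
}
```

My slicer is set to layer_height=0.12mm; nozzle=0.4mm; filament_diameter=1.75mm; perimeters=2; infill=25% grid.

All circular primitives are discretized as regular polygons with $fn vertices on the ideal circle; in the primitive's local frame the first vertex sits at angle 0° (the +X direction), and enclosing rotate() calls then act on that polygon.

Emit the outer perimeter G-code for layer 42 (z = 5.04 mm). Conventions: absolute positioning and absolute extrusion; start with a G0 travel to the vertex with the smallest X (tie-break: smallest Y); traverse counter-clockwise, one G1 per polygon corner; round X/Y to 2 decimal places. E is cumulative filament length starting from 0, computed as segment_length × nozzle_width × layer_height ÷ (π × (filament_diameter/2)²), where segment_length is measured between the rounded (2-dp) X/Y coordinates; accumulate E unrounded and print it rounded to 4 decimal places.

At z = 5.04 mm: the cylinder: section is a regular 24-gon, circumradius r=6; the r=7.5 cylinder at (2.5, 0.5) gives a regular 24-gon of circumradius 7.5 (constant along its height); After the difference (first − rest): starting from the r=6 cylinder, the r=7.5 cylinder at (2.5, 0.5) partially overlaps it — only the 103.10 mm² overlap (of its 174.70 mm²) is removed, clipping the outline — 1 connected region. The outline is a single polygon with 17 vertices. Extrusion per mm of travel: 0.4 × 0.12 / (π × 0.875²) = 0.019956. Accumulating E over each segment gives final E = 0.5053.

G0 X-6.00 Y0.00 Z5.04
G1 X-5.80 Y-1.55 E0.0312
G1 X-5.20 Y-3.00 E0.0625
G1 X-4.24 Y-4.24 E0.0938
G1 X-3.00 Y-5.20 E0.1251
G1 X-1.55 Y-5.80 E0.1564
G1 X-1.50 Y-5.80 E0.1574
G1 X-2.80 Y-4.80 E0.1901
G1 X-4.00 Y-3.25 E0.2293
G1 X-4.74 Y-1.44 E0.2683
G1 X-5.00 Y0.50 E0.3073
G1 X-4.74 Y2.44 E0.3464
G1 X-4.00 Y4.25 E0.3854
G1 X-3.65 Y4.69 E0.3966
G1 X-4.24 Y4.24 E0.4115
G1 X-5.20 Y3.00 E0.4427
G1 X-5.80 Y1.55 E0.4741
G1 X-6.00 Y0.00 E0.5053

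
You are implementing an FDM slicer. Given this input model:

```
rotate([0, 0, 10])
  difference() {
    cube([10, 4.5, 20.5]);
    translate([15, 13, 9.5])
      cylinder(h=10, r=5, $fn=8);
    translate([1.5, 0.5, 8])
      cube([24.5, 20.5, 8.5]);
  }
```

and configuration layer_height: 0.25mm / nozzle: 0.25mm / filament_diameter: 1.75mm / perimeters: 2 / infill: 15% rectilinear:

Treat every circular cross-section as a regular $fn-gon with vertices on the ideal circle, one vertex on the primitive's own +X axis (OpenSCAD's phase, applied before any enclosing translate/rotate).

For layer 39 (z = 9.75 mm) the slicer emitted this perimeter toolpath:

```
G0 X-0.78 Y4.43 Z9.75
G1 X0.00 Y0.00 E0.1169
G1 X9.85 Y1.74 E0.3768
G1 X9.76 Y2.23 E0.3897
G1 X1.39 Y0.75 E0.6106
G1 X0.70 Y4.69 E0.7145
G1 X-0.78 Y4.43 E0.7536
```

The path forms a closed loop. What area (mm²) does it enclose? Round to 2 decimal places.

10.98 mm²

Apply the shoelace formula to the sequence of (X, Y) vertices; enclosed area = 10.98 mm².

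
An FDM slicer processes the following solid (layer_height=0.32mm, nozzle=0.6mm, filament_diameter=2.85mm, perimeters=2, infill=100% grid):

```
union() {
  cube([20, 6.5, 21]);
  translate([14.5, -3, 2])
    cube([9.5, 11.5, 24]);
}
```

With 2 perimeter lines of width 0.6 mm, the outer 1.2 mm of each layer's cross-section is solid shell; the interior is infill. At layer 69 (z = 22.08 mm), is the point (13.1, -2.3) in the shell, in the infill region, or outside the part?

outside

At z = 22.08 mm: the cube is absent (z outside [0, 21]); the 9.5×11.5 cube at (14.5, -3) contributes its full rectangle; Merging all regions: only the 9.5×11.5 cube at (14.5, -3) is present, so the union is just that shape — 1 connected region. Overall, the cross-section is a single solid region. The nearest boundary edge runs (14.50, 8.50)→(14.50, -3.00); distance from the point to it = 1.40 mm. The point is not inside any of the regions above, so it lies outside the cross-section (1.40 mm from the nearest boundary).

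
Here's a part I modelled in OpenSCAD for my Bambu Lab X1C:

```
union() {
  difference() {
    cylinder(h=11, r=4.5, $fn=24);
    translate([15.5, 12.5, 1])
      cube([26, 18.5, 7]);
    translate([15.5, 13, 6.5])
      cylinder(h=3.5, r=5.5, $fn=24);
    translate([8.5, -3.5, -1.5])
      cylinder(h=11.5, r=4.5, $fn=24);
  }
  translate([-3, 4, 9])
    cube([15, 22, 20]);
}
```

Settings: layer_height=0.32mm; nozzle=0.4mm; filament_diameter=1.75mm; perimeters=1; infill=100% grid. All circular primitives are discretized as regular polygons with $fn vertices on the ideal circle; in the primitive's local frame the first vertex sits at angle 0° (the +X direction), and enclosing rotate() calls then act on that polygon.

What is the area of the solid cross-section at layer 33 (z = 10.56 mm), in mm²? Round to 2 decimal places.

391.62 mm²

At z = 10.56 mm: the r=4.5 cylinder gives a regular 24-gon of circumradius 4.5 (constant along its height) (area = (24/2)·4.500²·sin(360°/24) = 62.89 mm²); the cube at (15.5, 12.5) is absent (z outside [1, 8]); the cylinder at (15.5, 13) is absent (z outside [6.5, 10]); the cylinder at (8.5, -3.5) is not intersected at this z (z outside [-1.5, 10]); Subtracting the remaining from the first: none of the subtracted shapes is present at this height, so the r=4.5 cylinder is unchanged — area = 62.89 mm²; the cube at (-3, 4) (footprint 15×22) is included at this height (area 330.00 mm²); Taking the union: the regions partially overlap — summed areas 392.89 mm² minus the doubly-counted overlap 1.28 mm² gives 391.62 mm² — area = 391.62 mm². Overall, the cross-section is a single solid region. Net area = 391.62 mm².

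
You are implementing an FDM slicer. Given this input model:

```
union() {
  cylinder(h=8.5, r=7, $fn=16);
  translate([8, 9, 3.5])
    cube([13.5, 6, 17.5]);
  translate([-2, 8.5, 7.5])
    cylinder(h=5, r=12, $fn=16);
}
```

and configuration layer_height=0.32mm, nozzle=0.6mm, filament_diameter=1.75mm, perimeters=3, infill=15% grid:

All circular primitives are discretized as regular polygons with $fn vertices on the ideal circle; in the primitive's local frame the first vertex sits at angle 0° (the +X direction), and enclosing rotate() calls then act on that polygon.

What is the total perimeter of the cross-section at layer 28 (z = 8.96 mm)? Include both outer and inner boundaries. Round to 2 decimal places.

At z = 8.96 mm: the cylinder is absent (z outside [0, 8.5]); the 13.5×6 cube at (8, 9) contributes its full rectangle (perimeter 39.00 mm); the r=12 cylinder at (-2, 8.5) gives a regular 16-gon of circumradius 12 (constant along its height) (perimeter = 2·16·12.000·sin(180°/16) = 74.91 mm); Taking the union: the regions partially overlap (shared area 7.00 mm²), so the edge portions inside another operand are dropped and the merged outline is re-measured after clipping — boundary = 100.17 mm. Overall, the cross-section is a single solid region. Total boundary length (outer) = 100.17 mm.

100.17 mm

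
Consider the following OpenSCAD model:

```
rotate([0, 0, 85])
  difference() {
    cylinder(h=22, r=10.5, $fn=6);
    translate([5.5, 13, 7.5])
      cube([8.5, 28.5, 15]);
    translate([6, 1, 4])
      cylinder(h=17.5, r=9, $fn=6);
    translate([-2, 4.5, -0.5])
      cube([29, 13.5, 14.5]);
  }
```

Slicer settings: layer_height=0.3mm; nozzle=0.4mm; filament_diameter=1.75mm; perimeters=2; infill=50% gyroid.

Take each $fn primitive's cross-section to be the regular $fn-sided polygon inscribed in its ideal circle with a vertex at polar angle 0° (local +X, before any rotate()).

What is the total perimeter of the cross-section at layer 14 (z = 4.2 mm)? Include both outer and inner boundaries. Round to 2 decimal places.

61.14 mm

At z = 4.2 mm: the r=10.5 cylinder contributes a regular 6-gon of circumradius 10.5 (perimeter = 2·6·10.500·sin(180°/6) = 63.00 mm); the cube at (5.5, 13) is absent (z outside [7.5, 22.5]); the r=9 cylinder at (6, 1) gives a regular 6-gon of circumradius 9 (constant along its height) (perimeter = 2·6·9.000·sin(180°/6) = 54.00 mm); the cube at (-2, 4.5) is present — its section is the full 29×13.5 rectangle (perimeter 85.00 mm); Subtracting the remaining from the first: starting from the r=10.5 cylinder, the r=9 cylinder at (6, 1) partially overlaps it — only the 139.72 mm² overlap (of its 210.44 mm²) is removed, clipping the outline; the 29×13.5 cube at (-2, 4.5) partially overlaps it — only the 11.90 mm² overlap (of its 391.50 mm²) is removed, clipping the outline — boundary = 61.14 mm; (whole slice rotated 85° about Z — lengths, areas and connectivity unchanged). Overall, the cross-section is a single solid region. Total boundary length (outer) = 61.14 mm.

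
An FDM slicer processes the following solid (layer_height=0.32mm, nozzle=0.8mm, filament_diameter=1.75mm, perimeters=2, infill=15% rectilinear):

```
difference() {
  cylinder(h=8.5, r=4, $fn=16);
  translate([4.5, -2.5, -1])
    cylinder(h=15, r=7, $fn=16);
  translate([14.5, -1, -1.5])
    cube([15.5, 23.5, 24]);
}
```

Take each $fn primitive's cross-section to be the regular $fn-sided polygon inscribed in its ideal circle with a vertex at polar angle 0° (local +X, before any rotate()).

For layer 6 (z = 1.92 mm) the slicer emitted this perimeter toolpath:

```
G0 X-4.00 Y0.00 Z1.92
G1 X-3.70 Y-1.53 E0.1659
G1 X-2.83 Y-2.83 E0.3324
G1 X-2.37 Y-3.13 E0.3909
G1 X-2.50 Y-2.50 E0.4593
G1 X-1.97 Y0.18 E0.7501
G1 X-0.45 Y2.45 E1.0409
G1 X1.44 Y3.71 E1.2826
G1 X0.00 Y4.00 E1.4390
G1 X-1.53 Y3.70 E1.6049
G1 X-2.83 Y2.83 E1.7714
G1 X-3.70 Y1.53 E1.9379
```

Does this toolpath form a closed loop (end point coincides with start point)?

no

Start point (G0): (-4.00, 0.00). End point (last G1): the path does not return to the start — open.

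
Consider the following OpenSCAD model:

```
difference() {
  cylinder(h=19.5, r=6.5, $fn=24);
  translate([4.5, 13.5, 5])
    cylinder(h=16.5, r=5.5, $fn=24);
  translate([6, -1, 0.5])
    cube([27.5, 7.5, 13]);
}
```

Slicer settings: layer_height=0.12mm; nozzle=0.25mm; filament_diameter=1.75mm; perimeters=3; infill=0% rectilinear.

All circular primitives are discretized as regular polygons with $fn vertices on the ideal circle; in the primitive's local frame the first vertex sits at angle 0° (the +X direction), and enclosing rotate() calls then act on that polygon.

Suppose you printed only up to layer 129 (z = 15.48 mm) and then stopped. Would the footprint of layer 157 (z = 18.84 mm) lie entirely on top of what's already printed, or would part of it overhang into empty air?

Compare the two slices. At z = 15.48: the r=6.5 cylinder gives a regular 24-gon of circumradius 6.5 (constant along its height) (area = (24/2)·6.500²·sin(360°/24) = 131.22 mm²); the cylinder at (4.5, 13.5): section is a regular 24-gon, circumradius r=5.5 (area = (24/2)·5.500²·sin(360°/24) = 93.95 mm²); the cube at (6, -1) is not intersected at this z (z outside [0.5, 13.5]); Subtracting the remaining from the first: starting from the r=6.5 cylinder (131.22 mm²), the r=5.5 cylinder at (4.5, 13.5) misses the remaining region (no effect) — area = 131.22 mm². At z = 18.84: the r=6.5 cylinder contributes a regular 24-gon of circumradius 6.5 (area = (24/2)·6.500²·sin(360°/24) = 131.22 mm²); the cylinder at (4.5, 13.5): section is a regular 24-gon, circumradius r=5.5 (area = (24/2)·5.500²·sin(360°/24) = 93.95 mm²); the cube at (6, -1) is absent (z outside [0.5, 13.5]); After the difference (first − rest): starting from the r=6.5 cylinder (131.22 mm²), the r=5.5 cylinder at (4.5, 13.5) misses the remaining region (no effect) — area = 131.22 mm². Checking containment: the cross-section at z = 18.84 is a subset of the cross-section at z = 15.48.

entirely on top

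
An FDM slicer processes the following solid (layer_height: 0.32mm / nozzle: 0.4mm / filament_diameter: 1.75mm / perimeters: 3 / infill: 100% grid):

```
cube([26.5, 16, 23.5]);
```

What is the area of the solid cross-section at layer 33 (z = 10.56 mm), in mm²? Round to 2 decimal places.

424.00 mm²

At z = 10.56 mm: the 26.5×16 cube contributes its full rectangle (area 424.00 mm²). Overall, the cross-section is a single solid region. Net area = 424.00 mm².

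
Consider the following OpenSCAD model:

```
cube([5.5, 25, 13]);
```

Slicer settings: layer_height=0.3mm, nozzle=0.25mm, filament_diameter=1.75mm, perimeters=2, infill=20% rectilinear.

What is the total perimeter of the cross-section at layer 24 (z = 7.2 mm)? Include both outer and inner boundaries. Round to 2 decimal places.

At z = 7.2 mm: the 5.5×25 cube contributes its full rectangle (perimeter 61.00 mm). Overall, the cross-section is a single solid region. Total boundary length (outer) = 61.00 mm.

61.00 mm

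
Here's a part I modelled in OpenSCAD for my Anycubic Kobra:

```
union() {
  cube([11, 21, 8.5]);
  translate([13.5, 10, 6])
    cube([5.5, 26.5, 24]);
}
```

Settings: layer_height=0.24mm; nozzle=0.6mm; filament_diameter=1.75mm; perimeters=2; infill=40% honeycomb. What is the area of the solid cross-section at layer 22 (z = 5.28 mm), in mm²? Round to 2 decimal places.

At z = 5.28 mm: the cube (footprint 11×21) is included at this height (area 231.00 mm²); the cube at (13.5, 10) does not reach this height (z outside [6, 30]); Combining (union): only the 11×21 cube is present, so the union is just that shape — area = 231.00 mm². Overall, the cross-section is a single solid region. Net area = 231.00 mm².

231.00 mm²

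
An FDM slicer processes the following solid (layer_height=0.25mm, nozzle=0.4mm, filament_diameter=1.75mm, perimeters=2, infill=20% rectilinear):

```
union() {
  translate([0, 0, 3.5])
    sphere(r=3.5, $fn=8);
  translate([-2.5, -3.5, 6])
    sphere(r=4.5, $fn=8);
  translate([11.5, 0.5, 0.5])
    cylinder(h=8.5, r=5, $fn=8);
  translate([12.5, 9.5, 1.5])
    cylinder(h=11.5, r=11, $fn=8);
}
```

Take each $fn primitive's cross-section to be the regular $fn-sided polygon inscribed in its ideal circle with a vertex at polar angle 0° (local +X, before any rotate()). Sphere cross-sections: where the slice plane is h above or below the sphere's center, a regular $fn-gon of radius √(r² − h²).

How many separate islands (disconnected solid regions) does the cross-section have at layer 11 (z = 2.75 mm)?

At z = 2.75 mm: the sphere: section is a regular 8-gon, circumradius = √(r²−h²) = √(3.5²−0.75²) = 3.419; the r=4.5 sphere at (-2.5, -3.5) slices to a regular 8-gon of circumradius 3.112 (√(r²−h²) with h=3.25 from center); the r=5 cylinder at (11.5, 0.5) contributes a regular 8-gon of circumradius 5; the r=11 cylinder at (12.5, 9.5) gives a regular 8-gon of circumradius 11 (constant along its height); Taking the union: the regions partially overlap (shared area 50.43 mm²), so overlapping operands fuse into one piece — 2 connected regions. Overall, the cross-section has 2 separate islands. Island count = 2.

2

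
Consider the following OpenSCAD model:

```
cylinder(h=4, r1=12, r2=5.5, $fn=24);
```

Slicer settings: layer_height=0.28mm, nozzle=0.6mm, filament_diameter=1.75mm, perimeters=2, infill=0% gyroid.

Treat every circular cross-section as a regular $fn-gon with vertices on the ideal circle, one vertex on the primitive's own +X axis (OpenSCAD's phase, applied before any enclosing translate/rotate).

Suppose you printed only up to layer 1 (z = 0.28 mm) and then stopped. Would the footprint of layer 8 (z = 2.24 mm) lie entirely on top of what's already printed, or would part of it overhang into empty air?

Compare the two slices. At z = 0.28: the cone: at t=0.070 of its height the radius interpolates to r₁+(r₂−r₁)t = 11.545, giving a regular 24-gon of that circumradius (area = (24/2)·11.545²·sin(360°/24) = 413.97 mm²). At z = 2.24: the cone contributes a regular 24-gon of circumradius 8.360 (interpolated between r1=12 and r2=5.5 at t=0.560) (area = (24/2)·8.360²·sin(360°/24) = 217.07 mm²). Checking containment: the cross-section at z = 2.24 is a subset of the cross-section at z = 0.28.

entirely on top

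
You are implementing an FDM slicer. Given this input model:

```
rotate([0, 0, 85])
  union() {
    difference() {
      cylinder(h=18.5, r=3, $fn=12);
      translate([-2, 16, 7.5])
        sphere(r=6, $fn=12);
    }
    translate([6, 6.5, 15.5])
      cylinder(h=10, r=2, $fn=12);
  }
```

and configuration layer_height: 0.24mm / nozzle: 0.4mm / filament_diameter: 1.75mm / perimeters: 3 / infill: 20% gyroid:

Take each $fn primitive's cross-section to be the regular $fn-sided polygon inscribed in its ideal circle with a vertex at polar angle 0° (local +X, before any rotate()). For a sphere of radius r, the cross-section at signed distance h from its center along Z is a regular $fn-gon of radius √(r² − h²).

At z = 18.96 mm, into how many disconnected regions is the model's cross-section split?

At z = 18.96 mm: the cylinder does not reach this height (z outside [0, 18.5]); the sphere at (-2, 16) is absent (|z−center|=11.460 > r=6); After the difference (first − rest): the first operand is absent here, so nothing remains; the r=2 cylinder at (6, 6.5) gives a regular 12-gon of circumradius 2 (constant along its height); Combining (union): only the r=2 cylinder at (6, 6.5) is present, so the union is just that shape — 1 connected region; (rotated 85° about Z; rotation is an isometry so areas/perimeters/island counts are preserved). The result has 1 disconnected region.

1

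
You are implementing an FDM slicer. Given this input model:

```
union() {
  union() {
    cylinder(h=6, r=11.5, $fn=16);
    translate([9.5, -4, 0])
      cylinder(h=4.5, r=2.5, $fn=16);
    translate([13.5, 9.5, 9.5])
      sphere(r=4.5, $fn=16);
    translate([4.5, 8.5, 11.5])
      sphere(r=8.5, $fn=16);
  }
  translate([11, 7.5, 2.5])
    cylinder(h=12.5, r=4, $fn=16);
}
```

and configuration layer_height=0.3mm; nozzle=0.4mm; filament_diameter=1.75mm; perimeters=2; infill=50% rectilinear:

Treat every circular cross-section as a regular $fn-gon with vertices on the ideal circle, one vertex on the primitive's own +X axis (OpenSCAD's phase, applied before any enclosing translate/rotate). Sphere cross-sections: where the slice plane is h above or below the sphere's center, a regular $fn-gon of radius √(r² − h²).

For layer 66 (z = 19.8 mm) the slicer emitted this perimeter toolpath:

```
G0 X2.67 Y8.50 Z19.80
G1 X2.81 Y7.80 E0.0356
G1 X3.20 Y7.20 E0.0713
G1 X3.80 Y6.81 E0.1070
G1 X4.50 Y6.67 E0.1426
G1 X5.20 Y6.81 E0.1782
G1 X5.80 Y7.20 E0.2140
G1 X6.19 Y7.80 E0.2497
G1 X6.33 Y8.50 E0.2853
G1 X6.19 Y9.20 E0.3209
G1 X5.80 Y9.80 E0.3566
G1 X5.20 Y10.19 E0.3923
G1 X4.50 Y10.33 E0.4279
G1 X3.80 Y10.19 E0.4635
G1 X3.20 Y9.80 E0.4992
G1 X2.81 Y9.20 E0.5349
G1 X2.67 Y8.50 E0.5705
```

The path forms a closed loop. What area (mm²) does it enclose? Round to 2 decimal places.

10.27 mm²

Apply the shoelace formula to the sequence of (X, Y) vertices; enclosed area = 10.27 mm².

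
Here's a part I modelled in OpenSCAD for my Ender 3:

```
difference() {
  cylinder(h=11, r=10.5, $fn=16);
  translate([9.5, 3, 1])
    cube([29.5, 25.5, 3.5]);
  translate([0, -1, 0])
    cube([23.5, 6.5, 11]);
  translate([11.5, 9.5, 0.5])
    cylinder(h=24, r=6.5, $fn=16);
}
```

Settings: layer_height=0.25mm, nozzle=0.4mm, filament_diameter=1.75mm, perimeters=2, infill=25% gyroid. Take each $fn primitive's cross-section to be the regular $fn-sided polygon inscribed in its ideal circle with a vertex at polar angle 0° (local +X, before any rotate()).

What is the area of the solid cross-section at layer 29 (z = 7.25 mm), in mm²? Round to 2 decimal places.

At z = 7.25 mm: the r=10.5 cylinder gives a regular 16-gon of circumradius 10.5 (constant along its height) (area = (16/2)·10.500²·sin(360°/16) = 337.53 mm²); the cube at (9.5, 3) does not reach this height (z outside [1, 4.5]); the cube at (0, -1) (footprint 23.5×6.5) is included at this height (area 152.75 mm²); the r=6.5 cylinder at (11.5, 9.5) gives a regular 16-gon of circumradius 6.5 (constant along its height) (area = (16/2)·6.500²·sin(360°/16) = 129.35 mm²); Taking the first minus the rest: starting from the r=10.5 cylinder (337.53 mm²), the 23.5×6.5 cube at (0, -1) partially overlaps it — only the 64.63 mm² overlap (of its 152.75 mm²) is removed, clipping the outline; the r=6.5 cylinder at (11.5, 9.5) partially overlaps it — only the 5.76 mm² overlap (of its 129.35 mm²) is removed, clipping the outline — area = 267.14 mm². Overall, the cross-section is a single solid region. Net area = 267.14 mm².

267.14 mm²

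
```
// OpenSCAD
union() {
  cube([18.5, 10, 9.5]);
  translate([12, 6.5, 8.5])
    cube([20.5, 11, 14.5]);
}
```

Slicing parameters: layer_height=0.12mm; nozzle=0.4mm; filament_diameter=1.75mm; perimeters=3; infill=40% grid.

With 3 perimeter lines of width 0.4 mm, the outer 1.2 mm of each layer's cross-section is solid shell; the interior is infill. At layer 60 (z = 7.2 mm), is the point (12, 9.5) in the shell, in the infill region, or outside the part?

At z = 7.2 mm: the cube is present — its section is the full 18.5×10 rectangle; the cube at (12, 6.5) is absent (z outside [8.5, 23]); Taking the union: only the 18.5×10 cube is present, so the union is just that shape — 1 connected region. Overall, the cross-section is a single solid region. The nearest boundary edge runs (18.50, 10.00)→(0.00, 10.00); distance from the point to it = 0.50 mm. The point is inside the cross-section, 0.50 mm from the nearest boundary — within the 1.2 mm shell band (3 × 0.4).

shell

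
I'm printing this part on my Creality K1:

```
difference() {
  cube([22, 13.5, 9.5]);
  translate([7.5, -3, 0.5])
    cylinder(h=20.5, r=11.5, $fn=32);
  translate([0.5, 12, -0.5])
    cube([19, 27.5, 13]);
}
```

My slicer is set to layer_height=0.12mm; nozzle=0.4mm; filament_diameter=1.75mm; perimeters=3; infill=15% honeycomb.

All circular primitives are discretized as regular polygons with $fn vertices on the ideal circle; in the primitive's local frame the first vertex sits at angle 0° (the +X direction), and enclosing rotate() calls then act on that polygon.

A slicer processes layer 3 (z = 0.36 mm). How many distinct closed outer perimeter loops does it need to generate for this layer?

At z = 0.36 mm: the cube is present — its section is the full 22×13.5 rectangle; the cylinder at (7.5, -3) is not intersected at this z (z outside [0.5, 21]); the cube at (0.5, 12) is present — its section is the full 19×27.5 rectangle; Taking the first minus the rest: starting from the 22×13.5 cube, the 19×27.5 cube at (0.5, 12) partially overlaps it — only the 28.50 mm² overlap (of its 522.50 mm²) is removed, clipping the outline — 1 connected region. The result has 1 disconnected region.

1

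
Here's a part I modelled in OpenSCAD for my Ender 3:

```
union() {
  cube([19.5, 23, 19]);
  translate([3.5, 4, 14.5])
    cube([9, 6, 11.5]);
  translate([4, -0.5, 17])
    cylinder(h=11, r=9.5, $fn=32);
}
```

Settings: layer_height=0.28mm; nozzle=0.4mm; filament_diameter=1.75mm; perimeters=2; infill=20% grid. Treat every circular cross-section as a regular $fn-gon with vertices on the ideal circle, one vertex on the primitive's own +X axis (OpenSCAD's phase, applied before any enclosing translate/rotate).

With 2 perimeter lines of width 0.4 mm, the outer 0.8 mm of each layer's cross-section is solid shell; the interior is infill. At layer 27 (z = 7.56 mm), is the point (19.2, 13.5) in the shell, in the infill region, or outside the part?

At z = 7.56 mm: the 19.5×23 cube contributes its full rectangle; the cube at (3.5, 4) does not reach this height (z outside [14.5, 26]); the cylinder at (4, -0.5) is absent (z outside [17, 28]); Merging all regions: only the 19.5×23 cube is present, so the union is just that shape — 1 connected region. Overall, the cross-section is a single solid region. The nearest boundary edge runs (19.50, 0.00)→(19.50, 23.00); distance from the point to it = 0.30 mm. The point is inside the cross-section, 0.30 mm from the nearest boundary — within the 0.8 mm shell band (2 × 0.4).

shell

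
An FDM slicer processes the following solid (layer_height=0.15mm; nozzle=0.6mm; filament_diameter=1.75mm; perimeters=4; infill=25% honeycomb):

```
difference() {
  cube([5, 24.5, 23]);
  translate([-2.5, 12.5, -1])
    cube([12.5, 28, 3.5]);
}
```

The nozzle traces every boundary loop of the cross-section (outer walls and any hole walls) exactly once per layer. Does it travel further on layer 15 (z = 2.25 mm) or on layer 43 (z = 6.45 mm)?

layer 43 (z = 6.45 mm)

Layer 15 (z = 2.25): the cube is present — its section is the full 5×24.5 rectangle (perimeter 59.00 mm); the 12.5×28 cube at (-2.5, 12.5) contributes its full rectangle (perimeter 81.00 mm); Subtracting the remaining from the first: starting from the 5×24.5 cube, the 12.5×28 cube at (-2.5, 12.5) partially overlaps it — only the 60.00 mm² overlap (of its 350.00 mm²) is removed, clipping the outline — boundary = 35.00 mm. So its perimeter = 35.00 mm. Layer 43 (z = 6.45): the cube is present — its section is the full 5×24.5 rectangle (perimeter 59.00 mm); the cube at (-2.5, 12.5) is absent (z outside [-1, 2.5]); After the difference (first − rest): none of the subtracted shapes is present at this height, so the 5×24.5 cube is unchanged — boundary = 59.00 mm. So its perimeter = 59.00 mm. Layer 43 is larger (59.00 vs 35.00 mm).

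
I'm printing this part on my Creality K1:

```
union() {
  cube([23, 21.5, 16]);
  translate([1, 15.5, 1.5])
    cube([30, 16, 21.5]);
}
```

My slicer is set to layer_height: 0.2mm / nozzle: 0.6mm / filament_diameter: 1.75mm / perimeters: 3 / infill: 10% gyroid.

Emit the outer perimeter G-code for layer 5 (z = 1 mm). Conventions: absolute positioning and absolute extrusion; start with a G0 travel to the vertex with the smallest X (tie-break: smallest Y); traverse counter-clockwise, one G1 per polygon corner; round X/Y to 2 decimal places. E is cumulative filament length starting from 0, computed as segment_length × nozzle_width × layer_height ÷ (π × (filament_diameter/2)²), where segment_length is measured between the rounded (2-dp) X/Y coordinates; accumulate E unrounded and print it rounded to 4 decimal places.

G0 X0.00 Y0.00 Z1.00
G1 X23.00 Y0.00 E1.1475
G1 X23.00 Y21.50 E2.2201
G1 X0.00 Y21.50 E3.3676
G1 X0.00 Y0.00 E4.4402

At z = 1 mm: the cube (footprint 23×21.5) is included at this height; the cube at (1, 15.5) is not intersected at this z (z outside [1.5, 23]); Combining (union): only the 23×21.5 cube is present, so the union is just that shape — 1 connected region. The outline is a single polygon with 4 vertices. Extrusion per mm of travel: 0.6 × 0.2 / (π × 0.875²) = 0.049890. Accumulating E over each segment gives final E = 4.4402.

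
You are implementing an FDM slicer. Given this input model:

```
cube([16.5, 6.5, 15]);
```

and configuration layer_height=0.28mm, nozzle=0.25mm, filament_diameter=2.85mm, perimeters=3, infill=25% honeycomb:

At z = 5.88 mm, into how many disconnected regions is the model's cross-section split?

At z = 5.88 mm: the 16.5×6.5 cube contributes its full rectangle. The result has 1 disconnected region.

1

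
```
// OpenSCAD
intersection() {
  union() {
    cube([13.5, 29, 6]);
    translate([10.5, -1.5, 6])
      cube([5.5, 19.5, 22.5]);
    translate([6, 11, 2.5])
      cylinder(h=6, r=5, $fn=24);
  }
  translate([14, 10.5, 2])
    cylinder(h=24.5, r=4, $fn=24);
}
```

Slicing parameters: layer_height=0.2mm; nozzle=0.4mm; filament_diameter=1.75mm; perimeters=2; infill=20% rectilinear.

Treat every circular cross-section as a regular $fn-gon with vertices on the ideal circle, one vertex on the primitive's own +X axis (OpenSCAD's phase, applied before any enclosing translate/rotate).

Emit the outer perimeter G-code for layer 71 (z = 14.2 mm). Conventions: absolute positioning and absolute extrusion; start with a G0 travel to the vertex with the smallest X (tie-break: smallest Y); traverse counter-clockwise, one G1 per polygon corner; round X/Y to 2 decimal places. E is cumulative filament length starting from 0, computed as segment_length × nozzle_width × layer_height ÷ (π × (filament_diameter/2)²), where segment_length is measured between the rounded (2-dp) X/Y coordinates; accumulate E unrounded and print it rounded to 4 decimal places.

At z = 14.2 mm: the cube is absent (z outside [0, 6]); the 5.5×19.5 cube at (10.5, -1.5) contributes its full rectangle; the cylinder at (6, 11) does not reach this height (z outside [2.5, 8.5]); Combining (union): only the 5.5×19.5 cube at (10.5, -1.5) is present, so the union is just that shape — 1 connected region; the r=4 cylinder at (14, 10.5) gives a regular 24-gon of circumradius 4 (constant along its height); Taking the intersection: the r=4 cylinder at (14, 10.5) partially overlaps the result so far; clipping to the common part keeps 38.84 mm² — 1 connected region. The outline is a single polygon with 16 vertices. Extrusion per mm of travel: 0.4 × 0.2 / (π × 0.875²) = 0.033260. Accumulating E over each segment gives final E = 0.7804.

G0 X10.50 Y8.59 Z14.20
G1 X10.54 Y8.50 E0.0033
G1 X11.17 Y7.67 E0.0379
G1 X12.00 Y7.04 E0.0726
G1 X12.96 Y6.64 E0.1072
G1 X14.00 Y6.50 E0.1421
G1 X15.04 Y6.64 E0.1770
G1 X16.00 Y7.04 E0.2116
G1 X16.00 Y13.96 E0.4417
G1 X15.04 Y14.36 E0.4763
G1 X14.00 Y14.50 E0.5112
G1 X12.96 Y14.36 E0.5461
G1 X12.00 Y13.96 E0.5807
G1 X11.17 Y13.33 E0.6154
G1 X10.54 Y12.50 E0.6500
G1 X10.50 Y12.41 E0.6533
G1 X10.50 Y8.59 E0.7804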